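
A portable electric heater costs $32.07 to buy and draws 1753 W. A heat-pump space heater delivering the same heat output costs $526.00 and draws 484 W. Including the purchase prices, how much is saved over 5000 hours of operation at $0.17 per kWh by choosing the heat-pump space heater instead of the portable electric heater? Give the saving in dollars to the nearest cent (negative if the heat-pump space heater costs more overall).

$584.72

portable electric heater: $32.07 + (1753/1000) kW × 5000 h × $0.17 = $32.07 + $1490.05 = $1522.12
heat-pump space heater: $526.00 + (484/1000) kW × 5000 h × $0.17 = $526.00 + $411.4 = $937.4
Saving = $1522.12 − $937.4 = $584.72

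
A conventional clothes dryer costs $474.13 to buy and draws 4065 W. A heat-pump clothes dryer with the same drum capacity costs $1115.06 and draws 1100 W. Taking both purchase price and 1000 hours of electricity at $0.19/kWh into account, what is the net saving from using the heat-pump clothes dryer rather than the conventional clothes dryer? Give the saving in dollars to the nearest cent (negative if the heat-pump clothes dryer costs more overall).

conventional clothes dryer: $474.13 + (4065/1000) kW × 1000 h × $0.19 = $474.13 + $772.35 = $1246.48
heat-pump clothes dryer: $1115.06 + (1100/1000) kW × 1000 h × $0.19 = $1115.06 + $209 = $1324.06
Saving = $1246.48 − $1324.06 = −$77.58

-$77.58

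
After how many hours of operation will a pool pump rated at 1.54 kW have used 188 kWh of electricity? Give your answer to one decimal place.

Hours = 188 kWh ÷ 1.54 kW = 122.1 h

122.1 h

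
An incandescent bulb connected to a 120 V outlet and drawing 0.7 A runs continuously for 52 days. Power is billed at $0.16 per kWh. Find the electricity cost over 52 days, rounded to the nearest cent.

$16.77

Power = 0.7 A × 120 V = 84 W = 0.084 kW
Runtime = 24 h × 52 = 1248 h
Energy = 0.084 kW × 1248 h = 104.832 kWh
Cost = 104.832 kWh × $0.16/kWh = $16.77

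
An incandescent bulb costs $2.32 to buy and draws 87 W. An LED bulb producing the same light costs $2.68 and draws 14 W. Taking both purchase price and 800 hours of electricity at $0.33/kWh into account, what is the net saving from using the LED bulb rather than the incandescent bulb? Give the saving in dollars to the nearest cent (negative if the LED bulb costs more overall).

$18.91

incandescent bulb: $2.32 + (87/1000) kW × 800 h × $0.33 = $2.32 + $22.968 = $25.288
LED bulb: $2.68 + (14/1000) kW × 800 h × $0.33 = $2.68 + $3.696 = $6.376
Saving = $25.288 − $6.376 = $18.912 → $18.91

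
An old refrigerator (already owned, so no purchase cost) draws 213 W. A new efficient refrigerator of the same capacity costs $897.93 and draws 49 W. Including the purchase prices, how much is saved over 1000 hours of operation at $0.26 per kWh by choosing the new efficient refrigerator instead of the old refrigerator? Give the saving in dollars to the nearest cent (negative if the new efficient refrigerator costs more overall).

-$855.29

old refrigerator: $0.00 + (213/1000) kW × 1000 h × $0.26 = $0.00 + $55.38 = $55.38
new efficient refrigerator: $897.93 + (49/1000) kW × 1000 h × $0.26 = $897.93 + $12.74 = $910.67
Saving = $55.38 − $910.67 = −$855.29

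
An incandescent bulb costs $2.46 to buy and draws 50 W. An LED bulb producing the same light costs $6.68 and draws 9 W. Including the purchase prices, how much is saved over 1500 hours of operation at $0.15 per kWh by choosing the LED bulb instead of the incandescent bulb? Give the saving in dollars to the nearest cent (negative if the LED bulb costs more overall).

incandescent bulb: $2.46 + (50/1000) kW × 1500 h × $0.15 = $2.46 + $11.25 = $13.71
LED bulb: $6.68 + (9/1000) kW × 1500 h × $0.15 = $6.68 + $2.025 = $8.705
Saving = $13.71 − $8.705 = $5.005 → $5.01

$5.01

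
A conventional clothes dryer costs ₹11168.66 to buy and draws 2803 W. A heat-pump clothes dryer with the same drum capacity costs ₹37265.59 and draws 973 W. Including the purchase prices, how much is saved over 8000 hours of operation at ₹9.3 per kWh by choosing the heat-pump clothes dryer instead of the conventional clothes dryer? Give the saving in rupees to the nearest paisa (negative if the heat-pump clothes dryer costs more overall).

conventional clothes dryer: ₹11168.66 + (2803/1000) kW × 8000 h × ₹9.3 = ₹11168.66 + ₹208543.2 = ₹219711.86
heat-pump clothes dryer: ₹37265.59 + (973/1000) kW × 8000 h × ₹9.3 = ₹37265.59 + ₹72391.2 = ₹109656.79
Saving = ₹219711.86 − ₹109656.79 = ₹110055.07

₹110055.07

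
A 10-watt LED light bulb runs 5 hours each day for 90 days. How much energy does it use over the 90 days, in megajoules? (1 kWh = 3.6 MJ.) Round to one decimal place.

Runtime = 5 h/day × 90 days = 450 h
Energy = 0.01 kW × 450 h = 4.5 kWh
= 4.5 × 3.6 MJ = 16.2 MJ

16.2 MJ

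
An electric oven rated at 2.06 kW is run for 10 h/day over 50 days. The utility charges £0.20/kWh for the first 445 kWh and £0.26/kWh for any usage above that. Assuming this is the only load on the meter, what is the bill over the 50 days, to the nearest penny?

£241.10

Runtime = 10 h/day × 50 days = 500 h
Energy = 2.06 kW × 500 h = 1030 kWh
Tier 1 (0–445 kWh): 445 × £0.20 = £89
Above 445 kWh: 585 × £0.26 = £152.1
Bill = £241.10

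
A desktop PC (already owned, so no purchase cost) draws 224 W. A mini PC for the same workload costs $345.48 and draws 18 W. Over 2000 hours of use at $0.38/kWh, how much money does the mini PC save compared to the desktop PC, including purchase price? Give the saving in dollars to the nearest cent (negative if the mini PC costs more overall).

-$188.92

desktop PC: $0.00 + (224/1000) kW × 2000 h × $0.38 = $0.00 + $170.24 = $170.24
mini PC: $345.48 + (18/1000) kW × 2000 h × $0.38 = $345.48 + $13.68 = $359.16
Saving = $170.24 − $359.16 = −$188.92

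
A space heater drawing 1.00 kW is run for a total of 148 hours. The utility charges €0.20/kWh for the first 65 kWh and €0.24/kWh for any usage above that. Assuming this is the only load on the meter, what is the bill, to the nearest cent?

€32.92

Energy = 1 kW × 148 h = 148 kWh
Tier 1 (0–65 kWh): 65 × €0.20 = €13
Above 65 kWh: 83 × €0.24 = €19.92
Bill = €32.92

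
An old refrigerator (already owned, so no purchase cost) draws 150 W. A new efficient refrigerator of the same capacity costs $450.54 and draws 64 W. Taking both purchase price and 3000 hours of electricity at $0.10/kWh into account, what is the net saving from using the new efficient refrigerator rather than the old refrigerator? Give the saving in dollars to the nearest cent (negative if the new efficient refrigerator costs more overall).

old refrigerator: $0.00 + (150/1000) kW × 3000 h × $0.10 = $0.00 + $45 = $45
new efficient refrigerator: $450.54 + (64/1000) kW × 3000 h × $0.10 = $450.54 + $19.2 = $469.74
Saving = $45 − $469.74 = −$424.74

-$424.74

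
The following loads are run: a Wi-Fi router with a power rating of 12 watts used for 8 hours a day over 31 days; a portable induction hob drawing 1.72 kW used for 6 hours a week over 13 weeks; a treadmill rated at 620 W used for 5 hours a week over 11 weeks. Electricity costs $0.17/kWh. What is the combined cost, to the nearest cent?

$29.11

Wi-Fi router: Runtime = 8 h/day × 31 days = 248 h
Wi-Fi router: 0.012 kW × 248 h = 2.976 kWh
portable induction hob: Runtime = 6 h/week × 13 weeks = 78 h
portable induction hob: 1.72 kW × 78 h = 134.16 kWh
treadmill: Runtime = 5 h/week × 11 weeks = 55 h
treadmill: 0.62 kW × 55 h = 34.1 kWh
Total energy = 171.236 kWh
Cost = 171.236 × $0.17 = $29.11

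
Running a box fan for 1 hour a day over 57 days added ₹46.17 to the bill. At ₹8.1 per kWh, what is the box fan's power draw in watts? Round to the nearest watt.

Energy = ₹46.17 ÷ ₹8.1/kWh = 5.7 kWh
Runtime = 1 h/day × 57 days = 57 h
Power = 5.7 kWh ÷ 57 h = 0.1 kW = 100 W

100 W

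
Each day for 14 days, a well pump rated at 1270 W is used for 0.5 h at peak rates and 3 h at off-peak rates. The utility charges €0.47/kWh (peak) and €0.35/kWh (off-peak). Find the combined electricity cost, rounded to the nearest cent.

Peak energy = 1.27 kW × 0.5 h × 14 = 8.89 kWh
Off-peak energy = 1.27 kW × 3 h × 14 = 53.34 kWh
Cost = 8.89 × €0.47 + 53.34 × €0.35 = €4.1783 + €18.669 = €22.85

€22.85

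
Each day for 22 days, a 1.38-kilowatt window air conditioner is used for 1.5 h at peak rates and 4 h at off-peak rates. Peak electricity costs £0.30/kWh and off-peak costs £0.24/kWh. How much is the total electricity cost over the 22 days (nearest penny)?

£42.81

Peak energy = 1.38 kW × 1.5 h × 22 = 45.54 kWh
Off-peak energy = 1.38 kW × 4 h × 22 = 121.44 kWh
Cost = 45.54 × £0.30 + 121.44 × £0.24 = £13.662 + £29.1456 = £42.81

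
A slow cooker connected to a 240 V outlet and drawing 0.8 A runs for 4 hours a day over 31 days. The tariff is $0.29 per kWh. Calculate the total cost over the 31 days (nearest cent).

Power = 0.8 A × 240 V = 192 W = 0.192 kW
Runtime = 4 h/day × 31 days = 124 h
Energy = 0.192 kW × 124 h = 23.808 kWh
Cost = 23.808 kWh × $0.29/kWh = $6.90

$6.90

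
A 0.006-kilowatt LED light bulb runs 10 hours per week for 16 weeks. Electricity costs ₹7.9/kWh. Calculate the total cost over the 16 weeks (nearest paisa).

₹7.58

Runtime = 10 h/week × 16 weeks = 160 h
Energy = 0.006 kW × 160 h = 0.96 kWh
Cost = 0.96 kWh × ₹7.9/kWh = ₹7.58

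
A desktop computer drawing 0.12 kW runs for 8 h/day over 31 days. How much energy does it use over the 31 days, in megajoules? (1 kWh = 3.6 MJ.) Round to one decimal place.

107.1 MJ

Runtime = 8 h/day × 31 days = 248 h
Energy = 0.12 kW × 248 h = 29.76 kWh
= 29.76 × 3.6 MJ = 107.1 MJ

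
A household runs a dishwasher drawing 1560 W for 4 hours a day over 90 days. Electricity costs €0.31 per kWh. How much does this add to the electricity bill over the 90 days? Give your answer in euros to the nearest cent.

€174.10

Runtime = 4 h/day × 90 days = 360 h
Energy = 1.56 kW × 360 h = 561.6 kWh
Cost = 561.6 kWh × €0.31/kWh = €174.10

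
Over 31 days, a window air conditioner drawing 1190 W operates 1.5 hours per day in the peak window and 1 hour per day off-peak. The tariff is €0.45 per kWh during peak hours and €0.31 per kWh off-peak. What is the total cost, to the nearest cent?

Peak energy = 1.19 kW × 1.5 h × 31 = 55.335 kWh
Off-peak energy = 1.19 kW × 1 h × 31 = 36.89 kWh
Cost = 55.335 × €0.45 + 36.89 × €0.31 = €24.90075 + €11.4359 = €36.34

€36.34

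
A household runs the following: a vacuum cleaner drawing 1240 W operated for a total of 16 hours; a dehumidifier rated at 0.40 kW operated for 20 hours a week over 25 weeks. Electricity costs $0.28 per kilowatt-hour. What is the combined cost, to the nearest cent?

vacuum cleaner: 1.24 kW × 16 h = 19.84 kWh
dehumidifier: Runtime = 20 h/week × 25 weeks = 500 h
dehumidifier: 0.4 kW × 500 h = 200 kWh
Total energy = 219.84 kWh
Cost = 219.84 × $0.28 = $61.56

$61.56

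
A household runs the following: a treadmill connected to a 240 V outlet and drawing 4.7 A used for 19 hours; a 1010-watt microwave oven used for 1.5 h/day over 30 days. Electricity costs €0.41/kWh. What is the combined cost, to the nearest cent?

treadmill: Power = 4.7 A × 240 V = 1128 W = 1.128 kW
treadmill: 1.128 kW × 19 h = 21.432 kWh
microwave oven: Runtime = 1.5 h/day × 30 days = 45 h
microwave oven: 1.01 kW × 45 h = 45.45 kWh
Total energy = 66.882 kWh
Cost = 66.882 × €0.41 = €27.42

€27.42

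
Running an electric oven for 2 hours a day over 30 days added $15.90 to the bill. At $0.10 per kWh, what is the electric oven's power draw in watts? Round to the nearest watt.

2650 W

Energy = $15.90 ÷ $0.10/kWh = 159 kWh
Runtime = 2 h/day × 30 days = 60 h
Power = 159 kWh ÷ 60 h = 2.65 kW = 2650 W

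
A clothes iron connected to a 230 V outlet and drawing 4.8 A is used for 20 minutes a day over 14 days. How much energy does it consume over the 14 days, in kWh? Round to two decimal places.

5.15 kWh

Power = 4.8 A × 230 V = 1104 W = 1.104 kW
Runtime = 20 min × 14 = 280 min = 4.666666… h
Energy = 1.104 kW × 4.666666… h = 5.152 kWh ≈ 5.15 kWh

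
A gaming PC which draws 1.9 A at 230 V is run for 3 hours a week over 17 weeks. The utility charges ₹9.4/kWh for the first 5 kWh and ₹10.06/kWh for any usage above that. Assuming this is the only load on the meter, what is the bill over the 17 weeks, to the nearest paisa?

₹220.91

Power = 1.9 A × 230 V = 437 W = 0.437 kW
Runtime = 3 h/week × 17 weeks = 51 h
Energy = 0.437 kW × 51 h = 22.287 kWh
Tier 1 (0–5 kWh): 5 × ₹9.4 = ₹47
Above 5 kWh: 17.287 × ₹10.06 = ₹173.90722
Bill = ₹220.91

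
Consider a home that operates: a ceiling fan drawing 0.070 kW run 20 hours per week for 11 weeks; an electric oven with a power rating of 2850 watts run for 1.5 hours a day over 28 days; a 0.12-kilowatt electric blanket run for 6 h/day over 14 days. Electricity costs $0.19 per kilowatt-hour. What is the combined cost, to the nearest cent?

$27.58

ceiling fan: Runtime = 20 h/week × 11 weeks = 220 h
ceiling fan: 0.07 kW × 220 h = 15.4 kWh
electric oven: Runtime = 1.5 h/day × 28 days = 42 h
electric oven: 2.85 kW × 42 h = 119.7 kWh
electric blanket: Runtime = 6 h/day × 14 days = 84 h
electric blanket: 0.12 kW × 84 h = 10.08 kWh
Total energy = 145.18 kWh
Cost = 145.18 × $0.19 = $27.58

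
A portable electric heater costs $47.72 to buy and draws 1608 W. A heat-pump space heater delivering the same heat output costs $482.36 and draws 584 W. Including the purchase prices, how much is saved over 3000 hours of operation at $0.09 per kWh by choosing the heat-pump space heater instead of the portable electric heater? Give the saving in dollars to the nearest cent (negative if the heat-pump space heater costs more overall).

portable electric heater: $47.72 + (1608/1000) kW × 3000 h × $0.09 = $47.72 + $434.16 = $481.88
heat-pump space heater: $482.36 + (584/1000) kW × 3000 h × $0.09 = $482.36 + $157.68 = $640.04
Saving = $481.88 − $640.04 = −$158.16

-$158.16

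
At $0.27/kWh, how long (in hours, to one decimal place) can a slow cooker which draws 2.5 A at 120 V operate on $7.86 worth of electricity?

97.0 h

Power = 2.5 A × 120 V = 300 W = 0.3 kW
Energy available = $7.86 ÷ $0.27/kWh = 29.1111 kWh
Hours = 29.1111 kWh ÷ 0.3 kW = 97.0 h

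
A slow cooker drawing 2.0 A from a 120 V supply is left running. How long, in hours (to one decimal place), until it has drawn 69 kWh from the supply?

Power = 2.0 A × 120 V = 240 W = 0.24 kW
Hours = 69 kWh ÷ 0.24 kW = 287.5 h

287.5 h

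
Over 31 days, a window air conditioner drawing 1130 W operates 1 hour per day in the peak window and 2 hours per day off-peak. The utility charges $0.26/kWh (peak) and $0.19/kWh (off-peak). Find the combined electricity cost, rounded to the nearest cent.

Peak energy = 1.13 kW × 1 h × 31 = 35.03 kWh
Off-peak energy = 1.13 kW × 2 h × 31 = 70.06 kWh
Cost = 35.03 × $0.26 + 70.06 × $0.19 = $9.1078 + $13.3114 = $22.42

$22.42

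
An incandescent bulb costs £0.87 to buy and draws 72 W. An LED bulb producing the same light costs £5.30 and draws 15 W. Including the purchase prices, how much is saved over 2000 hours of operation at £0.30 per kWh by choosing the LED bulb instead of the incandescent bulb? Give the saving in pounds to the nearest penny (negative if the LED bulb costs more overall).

£29.77

incandescent bulb: £0.87 + (72/1000) kW × 2000 h × £0.30 = £0.87 + £43.2 = £44.07
LED bulb: £5.30 + (15/1000) kW × 2000 h × £0.30 = £5.30 + £9 = £14.3
Saving = £44.07 − £14.3 = £29.77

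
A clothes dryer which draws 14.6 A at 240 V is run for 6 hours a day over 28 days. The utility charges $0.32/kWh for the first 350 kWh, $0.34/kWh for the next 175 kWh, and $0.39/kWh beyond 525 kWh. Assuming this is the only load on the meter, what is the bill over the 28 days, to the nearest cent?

Power = 14.6 A × 240 V = 3504 W = 3.504 kW
Runtime = 6 h/day × 28 days = 168 h
Energy = 3.504 kW × 168 h = 588.672 kWh
Tier 1 (0–350 kWh): 350 × $0.32 = $112
Tier 2 (350–525 kWh): 175 × $0.34 = $59.5
Above 525 kWh: 63.672 × $0.39 = $24.83208
Bill = $196.33

$196.33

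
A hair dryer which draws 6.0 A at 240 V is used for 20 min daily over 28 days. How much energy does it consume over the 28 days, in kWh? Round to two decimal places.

13.44 kWh

Power = 6.0 A × 240 V = 1440 W = 1.44 kW
Runtime = 20 min × 28 = 560 min = 9.333333… h
Energy = 1.44 kW × 9.333333… h = 13.44 kWh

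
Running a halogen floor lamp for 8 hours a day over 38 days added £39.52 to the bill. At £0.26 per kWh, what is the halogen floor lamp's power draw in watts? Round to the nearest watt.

Energy = £39.52 ÷ £0.26/kWh = 152 kWh
Runtime = 8 h/day × 38 days = 304 h
Power = 152 kWh ÷ 304 h = 0.5 kW = 500 W

500 W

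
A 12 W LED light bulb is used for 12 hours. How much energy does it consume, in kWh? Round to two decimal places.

Energy = 0.012 kW × 12 h = 0.144 kWh ≈ 0.14 kWh

0.14 kWh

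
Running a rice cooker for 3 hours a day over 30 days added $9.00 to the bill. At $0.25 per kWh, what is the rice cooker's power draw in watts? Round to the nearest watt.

400 W

Energy = $9.00 ÷ $0.25/kWh = 36 kWh
Runtime = 3 h/day × 30 days = 90 h
Power = 36 kWh ÷ 90 h = 0.4 kW = 400 W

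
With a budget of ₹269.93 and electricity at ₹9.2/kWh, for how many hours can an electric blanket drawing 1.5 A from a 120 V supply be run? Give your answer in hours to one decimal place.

163.0 h

Power = 1.5 A × 120 V = 180 W = 0.18 kW
Energy available = ₹269.93 ÷ ₹9.2/kWh = 29.3402 kWh
Hours = 29.3402 kWh ÷ 0.18 kW = 163.0 h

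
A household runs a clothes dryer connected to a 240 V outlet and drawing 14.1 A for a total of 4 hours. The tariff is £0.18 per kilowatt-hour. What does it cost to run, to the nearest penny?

Power = 14.1 A × 240 V = 3384 W = 3.384 kW
Energy = 3.384 kW × 4 h = 13.536 kWh
Cost = 13.536 kWh × £0.18/kWh = £2.44

£2.44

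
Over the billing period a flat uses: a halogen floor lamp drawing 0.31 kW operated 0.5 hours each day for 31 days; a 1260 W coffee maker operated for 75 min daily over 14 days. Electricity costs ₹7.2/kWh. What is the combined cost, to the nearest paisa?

halogen floor lamp: Runtime = 0.5 h/day × 31 days = 15.5 h
halogen floor lamp: 0.31 kW × 15.5 h = 4.805 kWh
coffee maker: Runtime = 75 min × 14 = 1050 min = 17.5 h
coffee maker: 1.26 kW × 17.5 h = 22.05 kWh
Total energy = 26.855 kWh
Cost = 26.855 × ₹7.2 = ₹193.36

₹193.36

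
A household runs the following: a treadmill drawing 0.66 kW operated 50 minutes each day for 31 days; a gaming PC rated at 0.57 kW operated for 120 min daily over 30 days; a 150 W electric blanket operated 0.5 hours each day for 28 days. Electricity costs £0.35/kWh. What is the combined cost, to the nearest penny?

treadmill: Runtime = 50 min × 31 = 1550 min = 25.833333… h
treadmill: 0.66 kW × 25.833333… h = 17.05 kWh
gaming PC: Runtime = 120 min × 30 = 3600 min = 60 h
gaming PC: 0.57 kW × 60 h = 34.2 kWh
electric blanket: Runtime = 0.5 h/day × 28 days = 14 h
electric blanket: 0.15 kW × 14 h = 2.1 kWh
Total energy = 53.35 kWh
Cost = 53.35 × £0.35 = £18.67

£18.67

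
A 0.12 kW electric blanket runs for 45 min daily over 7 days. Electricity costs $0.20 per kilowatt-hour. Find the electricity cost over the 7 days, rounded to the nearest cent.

$0.13

Runtime = 45 min × 7 = 315 min = 5.25 h
Energy = 0.12 kW × 5.25 h = 0.63 kWh
Cost = 0.63 kWh × $0.20/kWh = $0.13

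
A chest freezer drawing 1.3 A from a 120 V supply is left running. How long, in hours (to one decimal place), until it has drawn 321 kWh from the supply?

2057.7 h

Power = 1.3 A × 120 V = 156 W = 0.156 kW
Hours = 321 kWh ÷ 0.156 kW = 2057.7 h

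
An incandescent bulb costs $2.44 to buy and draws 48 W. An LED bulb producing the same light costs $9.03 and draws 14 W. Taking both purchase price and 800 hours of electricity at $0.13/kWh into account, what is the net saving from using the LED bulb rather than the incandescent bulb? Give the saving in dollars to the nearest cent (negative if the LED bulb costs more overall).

-$3.05

incandescent bulb: $2.44 + (48/1000) kW × 800 h × $0.13 = $2.44 + $4.992 = $7.432
LED bulb: $9.03 + (14/1000) kW × 800 h × $0.13 = $9.03 + $1.456 = $10.486
Saving = $7.432 − $10.486 = −$3.054 → -$3.05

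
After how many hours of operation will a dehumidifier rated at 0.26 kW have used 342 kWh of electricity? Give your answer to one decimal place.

Hours = 342 kWh ÷ 0.26 kW = 1315.4 h

1315.4 h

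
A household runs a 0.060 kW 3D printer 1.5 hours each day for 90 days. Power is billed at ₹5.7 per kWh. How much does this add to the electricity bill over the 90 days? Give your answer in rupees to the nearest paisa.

Runtime = 1.5 h/day × 90 days = 135 h
Energy = 0.06 kW × 135 h = 8.1 kWh
Cost = 8.1 kWh × ₹5.7/kWh = ₹46.17

₹46.17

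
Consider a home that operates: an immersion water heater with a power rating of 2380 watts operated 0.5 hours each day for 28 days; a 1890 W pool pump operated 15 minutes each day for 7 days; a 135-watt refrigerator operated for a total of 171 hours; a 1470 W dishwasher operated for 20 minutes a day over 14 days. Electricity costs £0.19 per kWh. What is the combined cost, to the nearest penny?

immersion water heater: Runtime = 0.5 h/day × 28 days = 14 h
immersion water heater: 2.38 kW × 14 h = 33.32 kWh
pool pump: Runtime = 15 min × 7 = 105 min = 1.75 h
pool pump: 1.89 kW × 1.75 h = 3.3075 kWh
refrigerator: 0.135 kW × 171 h = 23.085 kWh
dishwasher: Runtime = 20 min × 14 = 280 min = 4.666666… h
dishwasher: 1.47 kW × 4.666666… h = 6.86 kWh
Total energy = 66.5725 kWh
Cost = 66.5725 × £0.19 = £12.65

£12.65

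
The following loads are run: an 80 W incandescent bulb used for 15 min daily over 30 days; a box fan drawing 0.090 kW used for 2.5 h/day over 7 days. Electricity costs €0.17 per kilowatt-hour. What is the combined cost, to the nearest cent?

incandescent bulb: Runtime = 15 min × 30 = 450 min = 7.5 h
incandescent bulb: 0.08 kW × 7.5 h = 0.6 kWh
box fan: Runtime = 2.5 h/day × 7 days = 17.5 h
box fan: 0.09 kW × 17.5 h = 1.575 kWh
Total energy = 2.175 kWh
Cost = 2.175 × €0.17 = €0.37

€0.37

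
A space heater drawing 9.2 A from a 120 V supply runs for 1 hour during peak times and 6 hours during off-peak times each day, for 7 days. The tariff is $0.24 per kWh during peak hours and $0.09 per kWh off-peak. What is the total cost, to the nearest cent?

Power = 9.2 A × 120 V = 1104 W = 1.104 kW
Peak energy = 1.104 kW × 1 h × 7 = 7.728 kWh
Off-peak energy = 1.104 kW × 6 h × 7 = 46.368 kWh
Cost = 7.728 × $0.24 + 46.368 × $0.09 = $1.85472 + $4.17312 = $6.03

$6.03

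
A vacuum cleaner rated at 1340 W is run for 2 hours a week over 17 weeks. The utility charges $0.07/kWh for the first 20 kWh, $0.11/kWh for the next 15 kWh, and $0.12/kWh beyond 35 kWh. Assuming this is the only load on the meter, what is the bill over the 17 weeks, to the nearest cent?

$4.32

Runtime = 2 h/week × 17 weeks = 34 h
Energy = 1.34 kW × 34 h = 45.56 kWh
Tier 1 (0–20 kWh): 20 × $0.07 = $1.4
Tier 2 (20–35 kWh): 15 × $0.11 = $1.65
Above 35 kWh: 10.56 × $0.12 = $1.2672
Bill = $4.32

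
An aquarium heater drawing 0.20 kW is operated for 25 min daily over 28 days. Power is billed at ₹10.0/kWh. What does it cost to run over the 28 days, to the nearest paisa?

Runtime = 25 min × 28 = 700 min = 11.666666… h
Energy = 0.2 kW × 11.666666… h = 2.333333… kWh
Cost = 2.333333… kWh × ₹10.0/kWh = ₹23.33

₹23.33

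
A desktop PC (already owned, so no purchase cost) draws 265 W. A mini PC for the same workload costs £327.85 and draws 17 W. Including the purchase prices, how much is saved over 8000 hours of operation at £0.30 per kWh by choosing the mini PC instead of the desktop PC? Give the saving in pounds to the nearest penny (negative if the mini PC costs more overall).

desktop PC: £0.00 + (265/1000) kW × 8000 h × £0.30 = £0.00 + £636 = £636
mini PC: £327.85 + (17/1000) kW × 8000 h × £0.30 = £327.85 + £40.8 = £368.65
Saving = £636 − £368.65 = £267.35

£267.35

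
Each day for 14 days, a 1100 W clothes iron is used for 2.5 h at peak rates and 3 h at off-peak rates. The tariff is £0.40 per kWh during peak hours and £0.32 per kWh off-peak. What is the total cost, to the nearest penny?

£30.18

Peak energy = 1.1 kW × 2.5 h × 14 = 38.5 kWh
Off-peak energy = 1.1 kW × 3 h × 14 = 46.2 kWh
Cost = 38.5 × £0.40 + 46.2 × £0.32 = £15.4 + £14.784 = £30.18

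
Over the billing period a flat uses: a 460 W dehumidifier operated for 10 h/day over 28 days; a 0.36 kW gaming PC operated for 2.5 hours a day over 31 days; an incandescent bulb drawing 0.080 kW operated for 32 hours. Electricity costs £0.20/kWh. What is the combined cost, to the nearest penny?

dehumidifier: Runtime = 10 h/day × 28 days = 280 h
dehumidifier: 0.46 kW × 280 h = 128.8 kWh
gaming PC: Runtime = 2.5 h/day × 31 days = 77.5 h
gaming PC: 0.36 kW × 77.5 h = 27.9 kWh
incandescent bulb: 0.08 kW × 32 h = 2.56 kWh
Total energy = 159.26 kWh
Cost = 159.26 × £0.20 = £31.85

£31.85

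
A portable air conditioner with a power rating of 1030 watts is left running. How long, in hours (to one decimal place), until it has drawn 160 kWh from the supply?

Hours = 160 kWh ÷ 1.03 kW = 155.3 h

155.3 h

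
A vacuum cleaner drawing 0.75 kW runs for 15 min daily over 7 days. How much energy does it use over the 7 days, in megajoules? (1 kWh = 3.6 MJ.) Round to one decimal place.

Runtime = 15 min × 7 = 105 min = 1.75 h
Energy = 0.75 kW × 1.75 h = 1.3125 kWh
= 1.3125 × 3.6 MJ = 4.7 MJ

4.7 MJ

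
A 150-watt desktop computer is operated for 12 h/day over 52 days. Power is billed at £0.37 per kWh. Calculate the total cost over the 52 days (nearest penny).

Runtime = 12 h/day × 52 days = 624 h
Energy = 0.15 kW × 624 h = 93.6 kWh
Cost = 93.6 kWh × £0.37/kWh = £34.63

£34.63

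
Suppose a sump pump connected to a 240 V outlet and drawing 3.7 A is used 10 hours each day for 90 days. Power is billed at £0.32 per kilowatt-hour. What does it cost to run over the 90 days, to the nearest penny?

Power = 3.7 A × 240 V = 888 W = 0.888 kW
Runtime = 10 h/day × 90 days = 900 h
Energy = 0.888 kW × 900 h = 799.2 kWh
Cost = 799.2 kWh × £0.32/kWh = £255.74

£255.74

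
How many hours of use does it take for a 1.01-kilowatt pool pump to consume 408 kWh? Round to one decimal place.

Hours = 408 kWh ÷ 1.01 kW = 404.0 h

404.0 h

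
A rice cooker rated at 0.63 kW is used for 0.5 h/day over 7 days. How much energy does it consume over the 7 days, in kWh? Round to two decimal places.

Runtime = 0.5 h/day × 7 days = 3.5 h
Energy = 0.63 kW × 3.5 h = 2.205 kWh ≈ 2.21 kWh

2.21 kWh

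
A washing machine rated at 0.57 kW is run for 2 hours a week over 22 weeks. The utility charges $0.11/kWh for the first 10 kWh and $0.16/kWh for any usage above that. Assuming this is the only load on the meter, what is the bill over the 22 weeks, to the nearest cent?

$3.51

Runtime = 2 h/week × 22 weeks = 44 h
Energy = 0.57 kW × 44 h = 25.08 kWh
Tier 1 (0–10 kWh): 10 × $0.11 = $1.1
Above 10 kWh: 15.08 × $0.16 = $2.4128
Bill = $3.51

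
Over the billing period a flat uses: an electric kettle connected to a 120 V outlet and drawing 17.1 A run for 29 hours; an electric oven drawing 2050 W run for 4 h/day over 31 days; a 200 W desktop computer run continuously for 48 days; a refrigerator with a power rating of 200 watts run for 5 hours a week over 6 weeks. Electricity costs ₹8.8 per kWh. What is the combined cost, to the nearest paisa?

₹4840.95

electric kettle: Power = 17.1 A × 120 V = 2052 W = 2.052 kW
electric kettle: 2.052 kW × 29 h = 59.508 kWh
electric oven: Runtime = 4 h/day × 31 days = 124 h
electric oven: 2.05 kW × 124 h = 254.2 kWh
desktop computer: Runtime = 24 h × 48 = 1152 h
desktop computer: 0.2 kW × 1152 h = 230.4 kWh
refrigerator: Runtime = 5 h/week × 6 weeks = 30 h
refrigerator: 0.2 kW × 30 h = 6 kWh
Total energy = 550.108 kWh
Cost = 550.108 × ₹8.8 = ₹4840.95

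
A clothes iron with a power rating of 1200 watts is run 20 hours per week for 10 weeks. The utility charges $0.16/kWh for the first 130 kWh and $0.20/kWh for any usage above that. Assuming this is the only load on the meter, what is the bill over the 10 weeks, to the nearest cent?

$42.80

Runtime = 20 h/week × 10 weeks = 200 h
Energy = 1.2 kW × 200 h = 240 kWh
Tier 1 (0–130 kWh): 130 × $0.16 = $20.8
Above 130 kWh: 110 × $0.20 = $22
Bill = $42.80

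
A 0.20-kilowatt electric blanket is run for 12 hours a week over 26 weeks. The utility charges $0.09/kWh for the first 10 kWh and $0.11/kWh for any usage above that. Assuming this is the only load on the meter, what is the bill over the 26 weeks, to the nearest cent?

$6.66

Runtime = 12 h/week × 26 weeks = 312 h
Energy = 0.2 kW × 312 h = 62.4 kWh
Tier 1 (0–10 kWh): 10 × $0.09 = $0.9
Above 10 kWh: 52.4 × $0.11 = $5.764
Bill = $6.66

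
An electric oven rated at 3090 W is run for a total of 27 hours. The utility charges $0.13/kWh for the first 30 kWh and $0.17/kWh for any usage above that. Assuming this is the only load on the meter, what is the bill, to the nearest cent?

$12.98

Energy = 3.09 kW × 27 h = 83.43 kWh
Tier 1 (0–30 kWh): 30 × $0.13 = $3.9
Above 30 kWh: 53.43 × $0.17 = $9.0831
Bill = $12.98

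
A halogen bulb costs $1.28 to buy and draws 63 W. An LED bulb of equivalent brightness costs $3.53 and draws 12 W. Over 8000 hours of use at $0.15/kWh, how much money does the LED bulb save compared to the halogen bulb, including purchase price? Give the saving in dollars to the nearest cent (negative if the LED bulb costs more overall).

$58.95

halogen bulb: $1.28 + (63/1000) kW × 8000 h × $0.15 = $1.28 + $75.6 = $76.88
LED bulb: $3.53 + (12/1000) kW × 8000 h × $0.15 = $3.53 + $14.4 = $17.93
Saving = $76.88 − $17.93 = $58.95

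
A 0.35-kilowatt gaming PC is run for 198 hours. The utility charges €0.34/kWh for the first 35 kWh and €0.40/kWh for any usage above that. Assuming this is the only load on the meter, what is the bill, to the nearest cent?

€25.62

Energy = 0.35 kW × 198 h = 69.3 kWh
Tier 1 (0–35 kWh): 35 × €0.34 = €11.9
Above 35 kWh: 34.3 × €0.40 = €13.72
Bill = €25.62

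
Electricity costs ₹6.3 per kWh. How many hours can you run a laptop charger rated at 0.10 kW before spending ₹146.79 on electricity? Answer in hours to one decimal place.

Energy available = ₹146.79 ÷ ₹6.3/kWh = 23.3 kWh
Hours = 23.3 kWh ÷ 0.1 kW = 233.0 h

233.0 h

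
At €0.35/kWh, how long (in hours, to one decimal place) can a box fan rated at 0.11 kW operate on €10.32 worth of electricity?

Energy available = €10.32 ÷ €0.35/kWh = 29.4857 kWh
Hours = 29.4857 kWh ÷ 0.11 kW = 268.1 h

268.1 h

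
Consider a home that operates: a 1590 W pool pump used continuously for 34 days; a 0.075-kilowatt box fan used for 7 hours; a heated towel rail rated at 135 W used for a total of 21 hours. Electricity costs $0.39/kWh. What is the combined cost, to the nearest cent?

pool pump: Runtime = 24 h × 34 = 816 h
pool pump: 1.59 kW × 816 h = 1297.44 kWh
box fan: 0.075 kW × 7 h = 0.525 kWh
heated towel rail: 0.135 kW × 21 h = 2.835 kWh
Total energy = 1300.8 kWh
Cost = 1300.8 × $0.39 = $507.31

$507.31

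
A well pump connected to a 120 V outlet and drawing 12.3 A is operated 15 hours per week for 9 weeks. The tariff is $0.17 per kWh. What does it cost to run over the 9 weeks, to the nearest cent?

$33.87

Power = 12.3 A × 120 V = 1476 W = 1.476 kW
Runtime = 15 h/week × 9 weeks = 135 h
Energy = 1.476 kW × 135 h = 199.26 kWh
Cost = 199.26 kWh × $0.17/kWh = $33.87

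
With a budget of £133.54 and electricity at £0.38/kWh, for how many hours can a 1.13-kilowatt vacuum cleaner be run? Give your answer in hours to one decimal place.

311.0 h

Energy available = £133.54 ÷ £0.38/kWh = 351.4211 kWh
Hours = 351.4211 kWh ÷ 1.13 kW = 311.0 h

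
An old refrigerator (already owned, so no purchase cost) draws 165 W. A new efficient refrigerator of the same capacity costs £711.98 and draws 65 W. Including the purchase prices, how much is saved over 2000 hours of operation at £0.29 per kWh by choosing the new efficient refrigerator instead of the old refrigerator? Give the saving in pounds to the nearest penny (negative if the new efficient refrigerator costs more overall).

old refrigerator: £0.00 + (165/1000) kW × 2000 h × £0.29 = £0.00 + £95.7 = £95.7
new efficient refrigerator: £711.98 + (65/1000) kW × 2000 h × £0.29 = £711.98 + £37.7 = £749.68
Saving = £95.7 − £749.68 = −£653.98

-£653.98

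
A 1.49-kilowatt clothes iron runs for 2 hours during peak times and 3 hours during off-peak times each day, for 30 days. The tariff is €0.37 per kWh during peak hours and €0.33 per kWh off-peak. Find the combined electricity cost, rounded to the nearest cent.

€77.33

Peak energy = 1.49 kW × 2 h × 30 = 89.4 kWh
Off-peak energy = 1.49 kW × 3 h × 30 = 134.1 kWh
Cost = 89.4 × €0.37 + 134.1 × €0.33 = €33.078 + €44.253 = €77.33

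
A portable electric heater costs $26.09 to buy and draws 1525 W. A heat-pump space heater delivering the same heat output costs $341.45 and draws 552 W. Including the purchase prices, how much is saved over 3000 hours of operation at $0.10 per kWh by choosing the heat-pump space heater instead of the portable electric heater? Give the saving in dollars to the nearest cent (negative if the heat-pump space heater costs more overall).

portable electric heater: $26.09 + (1525/1000) kW × 3000 h × $0.10 = $26.09 + $457.5 = $483.59
heat-pump space heater: $341.45 + (552/1000) kW × 3000 h × $0.10 = $341.45 + $165.6 = $507.05
Saving = $483.59 − $507.05 = −$23.46

-$23.46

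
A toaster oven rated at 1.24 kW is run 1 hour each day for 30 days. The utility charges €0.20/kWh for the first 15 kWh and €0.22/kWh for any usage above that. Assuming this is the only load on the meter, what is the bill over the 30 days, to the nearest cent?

Runtime = 1 h/day × 30 days = 30 h
Energy = 1.24 kW × 30 h = 37.2 kWh
Tier 1 (0–15 kWh): 15 × €0.20 = €3
Above 15 kWh: 22.2 × €0.22 = €4.884
Bill = €7.88

€7.88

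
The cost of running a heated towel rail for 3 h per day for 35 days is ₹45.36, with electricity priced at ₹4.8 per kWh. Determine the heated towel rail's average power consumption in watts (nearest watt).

Energy = ₹45.36 ÷ ₹4.8/kWh = 9.45 kWh
Runtime = 3 h/day × 35 days = 105 h
Power = 9.45 kWh ÷ 105 h = 0.09 kW = 90 W

90 W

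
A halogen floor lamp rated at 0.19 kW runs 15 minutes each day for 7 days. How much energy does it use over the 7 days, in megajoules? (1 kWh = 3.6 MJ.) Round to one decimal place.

1.2 MJ

Runtime = 15 min × 7 = 105 min = 1.75 h
Energy = 0.19 kW × 1.75 h = 0.3325 kWh
= 0.3325 × 3.6 MJ = 1.2 MJ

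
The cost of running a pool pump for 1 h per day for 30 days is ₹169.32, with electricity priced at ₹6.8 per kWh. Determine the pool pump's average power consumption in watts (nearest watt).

830 W

Energy = ₹169.32 ÷ ₹6.8/kWh = 24.9 kWh
Runtime = 1 h/day × 30 days = 30 h
Power = 24.9 kWh ÷ 30 h = 0.83 kW = 830 W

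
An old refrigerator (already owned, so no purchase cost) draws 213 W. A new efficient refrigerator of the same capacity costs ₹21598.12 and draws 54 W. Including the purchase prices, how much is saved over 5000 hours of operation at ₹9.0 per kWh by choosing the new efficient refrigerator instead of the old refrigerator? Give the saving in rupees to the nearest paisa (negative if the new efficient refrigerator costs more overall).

old refrigerator: ₹0.00 + (213/1000) kW × 5000 h × ₹9.0 = ₹0.00 + ₹9585 = ₹9585
new efficient refrigerator: ₹21598.12 + (54/1000) kW × 5000 h × ₹9.0 = ₹21598.12 + ₹2430 = ₹24028.12
Saving = ₹9585 − ₹24028.12 = −₹14443.12

-₹14443.12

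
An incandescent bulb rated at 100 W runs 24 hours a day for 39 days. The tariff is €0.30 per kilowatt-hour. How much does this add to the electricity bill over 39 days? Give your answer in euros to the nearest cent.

Runtime = 24 h × 39 = 936 h
Energy = 0.1 kW × 936 h = 93.6 kWh
Cost = 93.6 kWh × €0.30/kWh = €28.08

€28.08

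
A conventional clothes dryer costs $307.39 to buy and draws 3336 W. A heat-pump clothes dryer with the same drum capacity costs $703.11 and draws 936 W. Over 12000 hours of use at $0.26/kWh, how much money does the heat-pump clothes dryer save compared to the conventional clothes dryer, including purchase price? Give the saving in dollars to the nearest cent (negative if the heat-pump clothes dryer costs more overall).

$7092.28

conventional clothes dryer: $307.39 + (3336/1000) kW × 12000 h × $0.26 = $307.39 + $10408.32 = $10715.71
heat-pump clothes dryer: $703.11 + (936/1000) kW × 12000 h × $0.26 = $703.11 + $2920.32 = $3623.43
Saving = $10715.71 − $3623.43 = $7092.28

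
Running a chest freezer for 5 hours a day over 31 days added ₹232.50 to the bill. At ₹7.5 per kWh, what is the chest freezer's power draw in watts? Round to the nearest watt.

200 W

Energy = ₹232.50 ÷ ₹7.5/kWh = 31 kWh
Runtime = 5 h/day × 31 days = 155 h
Power = 31 kWh ÷ 155 h = 0.2 kW = 200 W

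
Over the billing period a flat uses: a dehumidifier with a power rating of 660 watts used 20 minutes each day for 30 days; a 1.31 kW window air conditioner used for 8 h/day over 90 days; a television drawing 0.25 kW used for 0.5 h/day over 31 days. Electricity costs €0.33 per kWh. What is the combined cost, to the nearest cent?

dehumidifier: Runtime = 20 min × 30 = 600 min = 10 h
dehumidifier: 0.66 kW × 10 h = 6.6 kWh
window air conditioner: Runtime = 8 h/day × 90 days = 720 h
window air conditioner: 1.31 kW × 720 h = 943.2 kWh
television: Runtime = 0.5 h/day × 31 days = 15.5 h
television: 0.25 kW × 15.5 h = 3.875 kWh
Total energy = 953.675 kWh
Cost = 953.675 × €0.33 = €314.71

€314.71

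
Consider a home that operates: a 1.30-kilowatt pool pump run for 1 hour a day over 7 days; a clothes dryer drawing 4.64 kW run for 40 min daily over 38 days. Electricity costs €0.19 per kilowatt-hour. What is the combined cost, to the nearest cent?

€24.06

pool pump: Runtime = 1 h/day × 7 days = 7 h
pool pump: 1.3 kW × 7 h = 9.1 kWh
clothes dryer: Runtime = 40 min × 38 = 1520 min = 25.333333… h
clothes dryer: 4.64 kW × 25.333333… h = 117.546666… kWh
Total energy = 126.646666… kWh
Cost = 126.646666… × €0.19 = €24.06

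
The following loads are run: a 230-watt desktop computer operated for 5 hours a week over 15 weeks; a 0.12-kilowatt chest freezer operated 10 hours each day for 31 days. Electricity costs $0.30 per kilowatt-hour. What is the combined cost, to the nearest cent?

desktop computer: Runtime = 5 h/week × 15 weeks = 75 h
desktop computer: 0.23 kW × 75 h = 17.25 kWh
chest freezer: Runtime = 10 h/day × 31 days = 310 h
chest freezer: 0.12 kW × 310 h = 37.2 kWh
Total energy = 54.45 kWh
Cost = 54.45 × $0.30 = $16.34

$16.34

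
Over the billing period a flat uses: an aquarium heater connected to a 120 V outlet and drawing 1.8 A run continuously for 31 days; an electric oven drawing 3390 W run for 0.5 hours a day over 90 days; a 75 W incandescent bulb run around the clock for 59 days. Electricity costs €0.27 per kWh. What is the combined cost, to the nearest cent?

aquarium heater: Power = 1.8 A × 120 V = 216 W = 0.216 kW
aquarium heater: Runtime = 24 h × 31 = 744 h
aquarium heater: 0.216 kW × 744 h = 160.704 kWh
electric oven: Runtime = 0.5 h/day × 90 days = 45 h
electric oven: 3.39 kW × 45 h = 152.55 kWh
incandescent bulb: Runtime = 24 h × 59 = 1416 h
incandescent bulb: 0.075 kW × 1416 h = 106.2 kWh
Total energy = 419.454 kWh
Cost = 419.454 × €0.27 = €113.25

€113.25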